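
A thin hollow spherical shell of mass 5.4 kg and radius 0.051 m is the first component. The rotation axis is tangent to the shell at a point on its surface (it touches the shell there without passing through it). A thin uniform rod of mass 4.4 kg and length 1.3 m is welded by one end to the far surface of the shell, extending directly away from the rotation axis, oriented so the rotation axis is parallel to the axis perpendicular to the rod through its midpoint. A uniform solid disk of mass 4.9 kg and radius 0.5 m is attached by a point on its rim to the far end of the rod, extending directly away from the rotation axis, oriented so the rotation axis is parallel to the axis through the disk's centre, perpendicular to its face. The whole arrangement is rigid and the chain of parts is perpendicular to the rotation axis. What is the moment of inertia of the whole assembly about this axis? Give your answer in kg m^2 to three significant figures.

21.5

Spherical shell: I_cm = (2/3)MR² = (2/3)(5.4)(0.051)² = 0.0093636 kg m^2; centre at d = 0.051 m, so the parallel axis theorem gives I = 0.0093636 + (5.4)(0.051)² = 0.023409 kg m^2.
Thin rod: I_cm = (1/12)ML² = (1/12)(4.4)(1.3)² = 0.61967 kg m^2; centre at d = 0.051 + 0.051 + 0.65 = 0.752 m, so the parallel axis theorem gives I = 0.61967 + (4.4)(0.752)² = 3.1079 kg m^2.
Solid disk: I_cm = (1/2)MR² = (1/2)(4.9)(0.5)² = 0.6125 kg m^2; centre at d = 0.051 + 0.051 + 0.65 + 0.65 + 0.5 = 1.902 m, so the parallel axis theorem gives I = 0.6125 + (4.9)(1.902)² = 18.339 kg m^2.
Total I = 0.023409 + 3.1079 + 18.339 = 21.47 kg m^2.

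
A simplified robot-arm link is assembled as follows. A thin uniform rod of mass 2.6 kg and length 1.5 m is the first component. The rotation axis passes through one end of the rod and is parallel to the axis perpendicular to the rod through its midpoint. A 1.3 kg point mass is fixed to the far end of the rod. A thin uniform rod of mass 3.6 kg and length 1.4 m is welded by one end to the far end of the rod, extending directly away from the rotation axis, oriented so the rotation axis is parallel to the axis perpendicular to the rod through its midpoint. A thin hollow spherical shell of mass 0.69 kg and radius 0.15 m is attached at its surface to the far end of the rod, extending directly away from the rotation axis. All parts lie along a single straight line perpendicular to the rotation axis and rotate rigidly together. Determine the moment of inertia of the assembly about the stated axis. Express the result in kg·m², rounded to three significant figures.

29.3

Thin rod: I_cm = (1/12)ML² = (1/12)(2.6)(1.5)² = 0.4875 kg·m²; centre at d = 0.75 m, so I = I_cm + Md² gives I = 0.4875 + (2.6)(0.75)² = 1.95 kg·m².
Point mass: I_cm = 0; centre at d = 0.75 + 0.75 = 1.5 m, so I = I_cm + Md² gives I = 0 + (1.3)(1.5)² = 2.925 kg·m².
Thin rod: I_cm = (1/12)ML² = (1/12)(3.6)(1.4)² = 0.588 kg·m²; centre at d = 0.75 + 0.75 + 0.7 = 2.2 m, so I = I_cm + Md² gives I = 0.588 + (3.6)(2.2)² = 18.012 kg·m².
Spherical shell: I_cm = (2/3)MR² = (2/3)(0.69)(0.15)² = 0.01035 kg·m²; centre at d = 0.75 + 0.75 + 0.7 + 0.7 + 0.15 = 3.05 m, so I = I_cm + Md² gives I = 0.01035 + (0.69)(3.05)² = 6.4291 kg·m².
Total I = 1.95 + 2.925 + 18.012 + 6.4291 = 29.316 kg·m².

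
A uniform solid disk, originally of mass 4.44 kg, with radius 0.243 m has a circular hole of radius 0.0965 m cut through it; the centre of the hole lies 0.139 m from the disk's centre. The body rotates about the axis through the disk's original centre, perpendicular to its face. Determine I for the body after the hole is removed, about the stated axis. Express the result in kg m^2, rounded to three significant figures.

Unpierced body about its centre: I₀ = (1/2)MR² = (1/2)(4.44)(0.243)² = 0.13109 kg m^2.
The removed disk has mass m = M·(r/R)² = (4.44)(0.0965/0.243)² = 0.7002 kg (same uniform areal density).
Its moment of inertia about the rotation axis (parallel-axis theorem): I_hole = (1/2)mr² + md² = (1/2)(0.7002)(0.0965)² + (0.7002)(0.139)² = 0.016789 kg m^2.
Treating the hole as negative mass, I = I₀ − I_hole = 0.13109 − 0.016789 = 0.1143 kg m^2.

0.114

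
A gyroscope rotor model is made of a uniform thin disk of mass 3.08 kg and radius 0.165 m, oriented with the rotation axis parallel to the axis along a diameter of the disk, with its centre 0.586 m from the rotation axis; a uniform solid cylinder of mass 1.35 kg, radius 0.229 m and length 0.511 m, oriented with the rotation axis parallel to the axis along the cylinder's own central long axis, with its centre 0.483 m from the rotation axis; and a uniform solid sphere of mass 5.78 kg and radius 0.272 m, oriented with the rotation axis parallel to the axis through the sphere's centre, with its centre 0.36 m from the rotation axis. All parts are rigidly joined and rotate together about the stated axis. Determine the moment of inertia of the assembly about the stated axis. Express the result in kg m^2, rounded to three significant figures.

2.35

Thin disk: I_cm = (1/4)MR² = (1/4)(3.08)(0.165)² = 0.020963 kg m^2; centre at d = 0.586 m, so I = I_cm + Md² gives I = 0.020963 + (3.08)(0.586)² = 1.0786 kg m^2.
Solid cylinder: I_cm = (1/2)MR² = (1/2)(1.35)(0.229)² = 0.035398 kg m^2; centre at d = 0.483 m, so I = I_cm + Md² gives I = 0.035398 + (1.35)(0.483)² = 0.35034 kg m^2.
Solid sphere: I_cm = (2/5)MR² = (2/5)(5.78)(0.272)² = 0.17105 kg m^2; centre at d = 0.36 m, so I = I_cm + Md² gives I = 0.17105 + (5.78)(0.36)² = 0.92014 kg m^2.
Total I = 1.0786 + 0.35034 + 0.92014 = 2.3491 kg m^2.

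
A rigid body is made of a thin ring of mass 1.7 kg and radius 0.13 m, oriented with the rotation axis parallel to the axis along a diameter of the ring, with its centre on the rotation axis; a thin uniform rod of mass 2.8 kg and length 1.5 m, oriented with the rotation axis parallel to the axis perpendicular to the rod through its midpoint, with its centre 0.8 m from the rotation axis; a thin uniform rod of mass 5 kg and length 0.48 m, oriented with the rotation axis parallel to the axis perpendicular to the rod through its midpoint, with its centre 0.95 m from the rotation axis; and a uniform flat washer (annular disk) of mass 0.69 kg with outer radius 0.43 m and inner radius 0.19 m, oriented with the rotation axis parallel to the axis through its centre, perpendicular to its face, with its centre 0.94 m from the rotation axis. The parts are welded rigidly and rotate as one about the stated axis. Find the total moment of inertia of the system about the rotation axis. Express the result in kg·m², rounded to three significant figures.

7.63

Thin ring: I_cm = (1/2)MR² = (1/2)(1.7)(0.13)² = 0.014365 kg·m²; axis through the centre, so I = 0.014365 kg·m².
Thin rod: I_cm = (1/12)ML² = (1/12)(2.8)(1.5)² = 0.525 kg·m²; centre at d = 0.8 m, so the parallel axis theorem gives I = 0.525 + (2.8)(0.8)² = 2.317 kg·m².
Thin rod: I_cm = (1/12)ML² = (1/12)(5)(0.48)² = 0.096 kg·m²; centre at d = 0.95 m, so the parallel axis theorem gives I = 0.096 + (5)(0.95)² = 4.6085 kg·m².
Annular disk: I_cm = (1/2)M(R²+r²) = (1/2)(0.69)[(0.43)² + (0.19)²] = 0.076245 kg·m²; centre at d = 0.94 m, so the parallel axis theorem gives I = 0.076245 + (0.69)(0.94)² = 0.68593 kg·m².
Total I = 0.014365 + 2.317 + 4.6085 + 0.68593 = 7.6258 kg·m².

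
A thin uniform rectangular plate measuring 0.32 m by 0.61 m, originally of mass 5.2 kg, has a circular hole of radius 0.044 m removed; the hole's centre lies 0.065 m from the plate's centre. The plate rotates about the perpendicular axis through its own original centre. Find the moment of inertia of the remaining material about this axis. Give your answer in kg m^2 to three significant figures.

0.205

Unpierced body about its centre: I₀ = (1/12)M(a²+b²) = (1/12)(5.2)[(0.32)² + (0.61)²] = 0.20562 kg m^2.
The removed disk has mass m = M·πr²/(ab) = (5.2)·π(0.044)²/(0.32·0.61) = 0.16202 kg (same uniform areal density).
Its moment of inertia about the rotation axis (parallel-axis theorem): I_hole = (1/2)mr² + md² = (1/2)(0.16202)(0.044)² + (0.16202)(0.065)² = 0.00084139 kg m^2.
Treating the hole as negative mass, I = I₀ − I_hole = 0.20562 − 0.00084139 = 0.20478 kg m^2.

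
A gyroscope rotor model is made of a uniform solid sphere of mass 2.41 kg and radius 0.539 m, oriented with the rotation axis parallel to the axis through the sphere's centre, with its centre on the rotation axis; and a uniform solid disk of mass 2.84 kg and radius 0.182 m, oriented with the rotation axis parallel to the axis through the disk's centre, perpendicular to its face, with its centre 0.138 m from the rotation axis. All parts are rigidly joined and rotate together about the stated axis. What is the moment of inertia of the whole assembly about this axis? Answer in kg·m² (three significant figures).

Solid sphere: I_cm = (2/5)MR² = (2/5)(2.41)(0.539)² = 0.28006 kg·m²; axis through the centre, so I = 0.28006 kg·m².
Solid disk: I_cm = (1/2)MR² = (1/2)(2.84)(0.182)² = 0.047036 kg·m²; centre at d = 0.138 m, so the parallel axis theorem gives I = 0.047036 + (2.84)(0.138)² = 0.10112 kg·m².
Total I = 0.28006 + 0.10112 = 0.38118 kg·m².

0.381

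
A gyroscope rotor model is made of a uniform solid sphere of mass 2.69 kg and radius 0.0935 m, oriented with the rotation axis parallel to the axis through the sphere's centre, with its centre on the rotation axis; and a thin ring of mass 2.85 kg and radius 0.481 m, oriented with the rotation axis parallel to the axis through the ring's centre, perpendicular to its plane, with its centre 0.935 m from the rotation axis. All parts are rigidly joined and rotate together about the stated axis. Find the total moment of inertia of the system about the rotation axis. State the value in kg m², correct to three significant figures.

3.16

Solid sphere: I_cm = (2/5)MR² = (2/5)(2.69)(0.0935)² = 0.0094067 kg m²; axis through the centre, so I = 0.0094067 kg m².
Thin ring: I_cm = MR² = (2.85)(0.481)² = 0.65938 kg m²; centre at d = 0.935 m, so I = I_cm + Md² gives I = 0.65938 + (2.85)(0.935)² = 3.1509 kg m².
Total I = 0.0094067 + 3.1509 = 3.1603 kg m².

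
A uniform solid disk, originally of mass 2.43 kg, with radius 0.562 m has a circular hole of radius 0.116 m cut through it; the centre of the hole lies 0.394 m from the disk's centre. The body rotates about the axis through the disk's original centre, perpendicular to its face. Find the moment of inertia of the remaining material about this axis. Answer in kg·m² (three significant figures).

0.367

Unpierced body about its centre: I₀ = (1/2)MR² = (1/2)(2.43)(0.562)² = 0.38375 kg·m².
The removed disk has mass m = M·(r/R)² = (2.43)(0.116/0.562)² = 0.10353 kg (same uniform areal density).
Its moment of inertia about the rotation axis (parallel-axis theorem): I_hole = (1/2)mr² + md² = (1/2)(0.10353)(0.116)² + (0.10353)(0.394)² = 0.016767 kg·m².
Treating the hole as negative mass, I = I₀ − I_hole = 0.38375 − 0.016767 = 0.36698 kg·m².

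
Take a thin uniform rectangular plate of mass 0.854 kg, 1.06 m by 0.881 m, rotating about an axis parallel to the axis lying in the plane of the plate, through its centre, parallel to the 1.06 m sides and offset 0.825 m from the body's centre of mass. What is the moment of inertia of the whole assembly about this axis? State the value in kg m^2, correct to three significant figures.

I_cm = (1/12)Mb² = (1/12)(0.854)(0.881)² = 0.055237 kg m^2; centre at d = 0.825 m, so the parallel axis theorem gives I = 0.055237 + (0.854)(0.825)² = 0.63649 kg m^2.

0.636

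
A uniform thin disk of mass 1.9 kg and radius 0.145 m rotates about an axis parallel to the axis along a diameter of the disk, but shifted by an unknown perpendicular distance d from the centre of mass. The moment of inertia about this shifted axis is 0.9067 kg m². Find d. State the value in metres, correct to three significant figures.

0.687

About the centre-of-mass axis, I_cm = (1/4)MR² = (1/4)(1.9)(0.145)² = 0.0099869 kg m².
Parallel axis theorem: I = I_cm + Md², so Md² = 0.9067 − 0.0099869 = 0.89671 kg m².
d = √(0.89671 / 1.9) = 0.68699 m.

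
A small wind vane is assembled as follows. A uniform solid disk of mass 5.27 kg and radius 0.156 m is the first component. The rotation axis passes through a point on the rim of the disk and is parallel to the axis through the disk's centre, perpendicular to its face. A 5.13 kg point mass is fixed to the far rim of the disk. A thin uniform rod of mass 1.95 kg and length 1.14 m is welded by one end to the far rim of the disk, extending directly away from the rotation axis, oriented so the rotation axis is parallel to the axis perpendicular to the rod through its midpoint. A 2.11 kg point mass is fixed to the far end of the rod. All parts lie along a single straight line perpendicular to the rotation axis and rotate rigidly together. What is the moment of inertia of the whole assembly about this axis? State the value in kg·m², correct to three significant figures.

Solid disk: I_cm = (1/2)MR² = (1/2)(5.27)(0.156)² = 0.064125 kg·m²; centre at d = 0.156 m, so I = I_cm + Md² gives I = 0.064125 + (5.27)(0.156)² = 0.19238 kg·m².
Point mass: I_cm = 0; centre at d = 0.156 + 0.156 = 0.312 m, so I = I_cm + Md² gives I = 0 + (5.13)(0.312)² = 0.49937 kg·m².
Thin rod: I_cm = (1/12)ML² = (1/12)(1.95)(1.14)² = 0.21118 kg·m²; centre at d = 0.156 + 0.156 + 0.57 = 0.882 m, so I = I_cm + Md² gives I = 0.21118 + (1.95)(0.882)² = 1.7281 kg·m².
Point mass: I_cm = 0; centre at d = 0.156 + 0.156 + 0.57 + 0.57 = 1.452 m, so I = I_cm + Md² gives I = 0 + (2.11)(1.452)² = 4.4485 kg·m².
Total I = 0.19238 + 0.49937 + 1.7281 + 4.4485 = 6.8684 kg·m².

6.87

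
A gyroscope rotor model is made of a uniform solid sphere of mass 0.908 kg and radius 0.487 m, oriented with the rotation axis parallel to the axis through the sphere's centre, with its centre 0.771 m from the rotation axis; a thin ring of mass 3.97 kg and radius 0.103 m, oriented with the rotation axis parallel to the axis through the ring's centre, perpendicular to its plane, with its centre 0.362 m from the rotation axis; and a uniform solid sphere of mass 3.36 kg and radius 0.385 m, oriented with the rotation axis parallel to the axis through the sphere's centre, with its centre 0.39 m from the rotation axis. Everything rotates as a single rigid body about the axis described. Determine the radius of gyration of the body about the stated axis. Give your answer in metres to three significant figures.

0.480

Solid sphere: I_cm = (2/5)MR² = (2/5)(0.908)(0.487)² = 0.08614 kg·m²; centre at d = 0.771 m, so I = I_cm + Md² gives I = 0.08614 + (0.908)(0.771)² = 0.62589 kg·m².
Thin ring: I_cm = MR² = (3.97)(0.103)² = 0.042118 kg·m²; centre at d = 0.362 m, so I = I_cm + Md² gives I = 0.042118 + (3.97)(0.362)² = 0.56236 kg·m².
Solid sphere: I_cm = (2/5)MR² = (2/5)(3.36)(0.385)² = 0.19921 kg·m²; centre at d = 0.39 m, so I = I_cm + Md² gives I = 0.19921 + (3.36)(0.39)² = 0.71027 kg·m².
Total I = 1.8985 kg·m²; total mass M = 8.238 kg.
k = √(I/M) = √(1.8985/8.238) = 0.48006 m.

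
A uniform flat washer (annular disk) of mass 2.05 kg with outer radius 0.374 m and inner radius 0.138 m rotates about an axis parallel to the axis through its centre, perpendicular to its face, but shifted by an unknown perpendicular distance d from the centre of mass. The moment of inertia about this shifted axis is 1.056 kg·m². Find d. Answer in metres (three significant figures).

0.660

About the centre-of-mass axis, I_cm = (1/2)M(R²+r²) = (1/2)(2.05)[(0.374)² + (0.138)²] = 0.16289 kg·m².
Parallel axis theorem: I = I_cm + Md², so Md² = 1.056 − 0.16289 = 0.89311 kg·m².
d = √(0.89311 / 2.05) = 0.66005 m.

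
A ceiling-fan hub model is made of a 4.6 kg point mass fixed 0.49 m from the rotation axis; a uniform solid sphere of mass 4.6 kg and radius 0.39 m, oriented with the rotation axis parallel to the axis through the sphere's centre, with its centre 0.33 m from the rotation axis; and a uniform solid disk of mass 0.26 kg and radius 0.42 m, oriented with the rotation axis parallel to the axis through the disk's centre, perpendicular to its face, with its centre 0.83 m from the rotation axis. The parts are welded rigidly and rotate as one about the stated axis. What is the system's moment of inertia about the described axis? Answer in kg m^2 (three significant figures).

Point mass: I_cm = 0; centre at d = 0.49 m, so I = I_cm + Md² gives I = 0 + (4.6)(0.49)² = 1.1045 kg m^2.
Solid sphere: I_cm = (2/5)MR² = (2/5)(4.6)(0.39)² = 0.27986 kg m^2; centre at d = 0.33 m, so I = I_cm + Md² gives I = 0.27986 + (4.6)(0.33)² = 0.7808 kg m^2.
Solid disk: I_cm = (1/2)MR² = (1/2)(0.26)(0.42)² = 0.022932 kg m^2; centre at d = 0.83 m, so I = I_cm + Md² gives I = 0.022932 + (0.26)(0.83)² = 0.20205 kg m^2.
Total I = 1.1045 + 0.7808 + 0.20205 = 2.0873 kg m^2.

2.09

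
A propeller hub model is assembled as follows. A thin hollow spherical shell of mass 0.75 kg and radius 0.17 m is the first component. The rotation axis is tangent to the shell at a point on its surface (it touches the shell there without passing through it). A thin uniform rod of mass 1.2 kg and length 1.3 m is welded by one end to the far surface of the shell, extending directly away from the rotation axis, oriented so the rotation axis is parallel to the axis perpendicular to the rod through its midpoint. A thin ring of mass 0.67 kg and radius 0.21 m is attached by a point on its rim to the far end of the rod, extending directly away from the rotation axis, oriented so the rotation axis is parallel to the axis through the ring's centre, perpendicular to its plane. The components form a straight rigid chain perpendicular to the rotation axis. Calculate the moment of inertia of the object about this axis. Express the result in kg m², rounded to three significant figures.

Spherical shell: I_cm = (2/3)MR² = (2/3)(0.75)(0.17)² = 0.01445 kg m²; centre at d = 0.17 m, so the parallel axis theorem gives I = 0.01445 + (0.75)(0.17)² = 0.036125 kg m².
Thin rod: I_cm = (1/12)ML² = (1/12)(1.2)(1.3)² = 0.169 kg m²; centre at d = 0.17 + 0.17 + 0.65 = 0.99 m, so the parallel axis theorem gives I = 0.169 + (1.2)(0.99)² = 1.3451 kg m².
Thin ring: I_cm = MR² = (0.67)(0.21)² = 0.029547 kg m²; centre at d = 0.17 + 0.17 + 0.65 + 0.65 + 0.21 = 1.85 m, so the parallel axis theorem gives I = 0.029547 + (0.67)(1.85)² = 2.3226 kg m².
Total I = 0.036125 + 1.3451 + 2.3226 = 3.7039 kg m².

3.70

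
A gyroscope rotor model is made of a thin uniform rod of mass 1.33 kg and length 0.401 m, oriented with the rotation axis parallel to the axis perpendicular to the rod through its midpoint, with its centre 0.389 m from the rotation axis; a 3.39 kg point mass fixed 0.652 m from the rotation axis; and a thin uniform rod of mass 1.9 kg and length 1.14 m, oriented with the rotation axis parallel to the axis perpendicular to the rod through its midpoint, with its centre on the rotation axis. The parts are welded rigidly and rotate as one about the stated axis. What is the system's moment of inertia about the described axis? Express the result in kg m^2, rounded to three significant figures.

1.87

Thin rod: I_cm = (1/12)ML² = (1/12)(1.33)(0.401)² = 0.017822 kg m^2; centre at d = 0.389 m, so the parallel axis theorem gives I = 0.017822 + (1.33)(0.389)² = 0.21908 kg m^2.
Point mass: I_cm = 0; centre at d = 0.652 m, so the parallel axis theorem gives I = 0 + (3.39)(0.652)² = 1.4411 kg m^2.
Thin rod: I_cm = (1/12)ML² = (1/12)(1.9)(1.14)² = 0.20577 kg m^2; axis through the centre, so I = 0.20577 kg m^2.
Total I = 0.21908 + 1.4411 + 0.20577 = 1.866 kg m^2.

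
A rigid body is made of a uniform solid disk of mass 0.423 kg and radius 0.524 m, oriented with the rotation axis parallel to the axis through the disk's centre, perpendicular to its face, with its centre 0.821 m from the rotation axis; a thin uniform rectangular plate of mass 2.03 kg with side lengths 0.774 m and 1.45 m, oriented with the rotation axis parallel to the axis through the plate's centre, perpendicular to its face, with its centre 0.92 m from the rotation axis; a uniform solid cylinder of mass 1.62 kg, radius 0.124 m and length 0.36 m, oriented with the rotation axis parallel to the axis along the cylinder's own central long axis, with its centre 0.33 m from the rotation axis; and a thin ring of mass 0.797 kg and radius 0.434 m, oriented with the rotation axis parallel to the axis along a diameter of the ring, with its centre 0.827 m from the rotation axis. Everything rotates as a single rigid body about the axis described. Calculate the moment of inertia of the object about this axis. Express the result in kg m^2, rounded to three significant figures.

3.33

Solid disk: I_cm = (1/2)MR² = (1/2)(0.423)(0.524)² = 0.058073 kg m^2; centre at d = 0.821 m, so the parallel axis theorem gives I = 0.058073 + (0.423)(0.821)² = 0.34319 kg m^2.
Rectangular plate: I_cm = (1/12)M(a²+b²) = (1/12)(2.03)[(0.774)² + (1.45)²] = 0.45702 kg m^2; centre at d = 0.92 m, so the parallel axis theorem gives I = 0.45702 + (2.03)(0.92)² = 2.1752 kg m^2.
Solid cylinder: I_cm = (1/2)MR² = (1/2)(1.62)(0.124)² = 0.012455 kg m^2; centre at d = 0.33 m, so the parallel axis theorem gives I = 0.012455 + (1.62)(0.33)² = 0.18887 kg m^2.
Thin ring: I_cm = (1/2)MR² = (1/2)(0.797)(0.434)² = 0.07506 kg m^2; centre at d = 0.827 m, so the parallel axis theorem gives I = 0.07506 + (0.797)(0.827)² = 0.62015 kg m^2.
Total I = 0.34319 + 2.1752 + 0.18887 + 0.62015 = 3.3274 kg m^2.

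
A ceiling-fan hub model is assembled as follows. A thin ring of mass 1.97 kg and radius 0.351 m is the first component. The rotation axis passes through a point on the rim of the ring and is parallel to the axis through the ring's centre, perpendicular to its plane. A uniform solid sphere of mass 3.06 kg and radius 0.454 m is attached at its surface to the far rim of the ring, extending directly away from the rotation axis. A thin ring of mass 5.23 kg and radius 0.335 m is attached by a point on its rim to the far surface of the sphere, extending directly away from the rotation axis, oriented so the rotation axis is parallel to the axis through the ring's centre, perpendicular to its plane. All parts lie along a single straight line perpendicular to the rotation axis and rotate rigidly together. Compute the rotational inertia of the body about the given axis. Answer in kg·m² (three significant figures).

Thin ring: I_cm = MR² = (1.97)(0.351)² = 0.24271 kg·m²; centre at d = 0.351 m, so the parallel axis theorem gives I = 0.24271 + (1.97)(0.351)² = 0.48541 kg·m².
Solid sphere: I_cm = (2/5)MR² = (2/5)(3.06)(0.454)² = 0.25229 kg·m²; centre at d = 0.351 + 0.351 + 0.454 = 1.156 m, so the parallel axis theorem gives I = 0.25229 + (3.06)(1.156)² = 4.3415 kg·m².
Thin ring: I_cm = MR² = (5.23)(0.335)² = 0.58694 kg·m²; centre at d = 0.351 + 0.351 + 0.454 + 0.454 + 0.335 = 1.945 m, so the parallel axis theorem gives I = 0.58694 + (5.23)(1.945)² = 20.372 kg·m².
Total I = 0.48541 + 4.3415 + 20.372 = 25.199 kg·m².

25.2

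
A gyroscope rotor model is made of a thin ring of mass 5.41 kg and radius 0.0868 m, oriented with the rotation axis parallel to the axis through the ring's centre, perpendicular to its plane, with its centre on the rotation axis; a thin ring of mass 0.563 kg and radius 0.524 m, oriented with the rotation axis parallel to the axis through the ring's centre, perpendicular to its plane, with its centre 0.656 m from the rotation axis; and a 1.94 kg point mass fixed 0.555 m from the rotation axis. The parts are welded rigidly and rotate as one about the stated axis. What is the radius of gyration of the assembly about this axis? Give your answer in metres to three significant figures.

Thin ring: I_cm = MR² = (5.41)(0.0868)² = 0.04076 kg m^2; axis through the centre, so I = 0.04076 kg m^2.
Thin ring: I_cm = MR² = (0.563)(0.524)² = 0.15459 kg m^2; centre at d = 0.656 m, so I = I_cm + Md² gives I = 0.15459 + (0.563)(0.656)² = 0.39687 kg m^2.
Point mass: I_cm = 0; centre at d = 0.555 m, so I = I_cm + Md² gives I = 0 + (1.94)(0.555)² = 0.59757 kg m^2.
Total I = 1.0352 kg m^2; total mass M = 7.913 kg.
k = √(I/M) = √(1.0352/7.913) = 0.36169 m.

0.362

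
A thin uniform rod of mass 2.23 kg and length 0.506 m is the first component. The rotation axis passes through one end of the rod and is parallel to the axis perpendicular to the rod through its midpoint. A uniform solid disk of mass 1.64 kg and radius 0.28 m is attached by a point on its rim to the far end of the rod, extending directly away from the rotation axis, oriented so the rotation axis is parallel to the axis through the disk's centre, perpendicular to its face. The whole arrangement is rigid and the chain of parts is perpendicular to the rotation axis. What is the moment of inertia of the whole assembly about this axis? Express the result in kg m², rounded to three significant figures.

1.27

Thin rod: I_cm = (1/12)ML² = (1/12)(2.23)(0.506)² = 0.04758 kg m²; centre at d = 0.253 m, so I = I_cm + Md² gives I = 0.04758 + (2.23)(0.253)² = 0.19032 kg m².
Solid disk: I_cm = (1/2)MR² = (1/2)(1.64)(0.28)² = 0.064288 kg m²; centre at d = 0.253 + 0.253 + 0.28 = 0.786 m, so I = I_cm + Md² gives I = 0.064288 + (1.64)(0.786)² = 1.0775 kg m².
Total I = 0.19032 + 1.0775 = 1.2678 kg m².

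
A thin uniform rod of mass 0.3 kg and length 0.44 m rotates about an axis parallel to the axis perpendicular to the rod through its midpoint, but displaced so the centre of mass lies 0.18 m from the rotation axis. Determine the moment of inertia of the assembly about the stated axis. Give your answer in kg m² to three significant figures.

I_cm = (1/12)ML² = (1/12)(0.3)(0.44)² = 0.00484 kg m²; centre at d = 0.18 m, so I = I_cm + Md² gives I = 0.00484 + (0.3)(0.18)² = 0.01456 kg m².

0.0146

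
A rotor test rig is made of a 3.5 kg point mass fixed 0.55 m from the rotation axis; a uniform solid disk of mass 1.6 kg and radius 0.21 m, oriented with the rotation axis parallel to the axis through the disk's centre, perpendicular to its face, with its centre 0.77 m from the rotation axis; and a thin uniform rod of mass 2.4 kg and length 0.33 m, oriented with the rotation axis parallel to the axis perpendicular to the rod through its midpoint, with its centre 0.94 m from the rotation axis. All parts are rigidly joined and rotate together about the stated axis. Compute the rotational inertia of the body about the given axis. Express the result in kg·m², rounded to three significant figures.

Point mass: I_cm = 0; centre at d = 0.55 m, so I = I_cm + Md² gives I = 0 + (3.5)(0.55)² = 1.0588 kg·m².
Solid disk: I_cm = (1/2)MR² = (1/2)(1.6)(0.21)² = 0.03528 kg·m²; centre at d = 0.77 m, so I = I_cm + Md² gives I = 0.03528 + (1.6)(0.77)² = 0.98392 kg·m².
Thin rod: I_cm = (1/12)ML² = (1/12)(2.4)(0.33)² = 0.02178 kg·m²; centre at d = 0.94 m, so I = I_cm + Md² gives I = 0.02178 + (2.4)(0.94)² = 2.1424 kg·m².
Total I = 1.0588 + 0.98392 + 2.1424 = 4.1851 kg·m².

4.19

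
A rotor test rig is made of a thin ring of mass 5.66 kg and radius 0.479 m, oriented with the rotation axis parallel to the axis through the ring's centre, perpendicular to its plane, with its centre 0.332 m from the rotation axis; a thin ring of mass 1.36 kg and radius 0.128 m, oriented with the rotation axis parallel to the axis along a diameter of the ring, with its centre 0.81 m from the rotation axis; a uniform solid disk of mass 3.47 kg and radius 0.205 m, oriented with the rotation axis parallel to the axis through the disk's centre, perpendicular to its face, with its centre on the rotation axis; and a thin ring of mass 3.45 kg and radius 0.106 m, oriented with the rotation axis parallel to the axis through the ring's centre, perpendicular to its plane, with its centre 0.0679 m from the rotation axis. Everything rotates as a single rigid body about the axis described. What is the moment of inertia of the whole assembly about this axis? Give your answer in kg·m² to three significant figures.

Thin ring: I_cm = MR² = (5.66)(0.479)² = 1.2986 kg·m²; centre at d = 0.332 m, so the parallel axis theorem gives I = 1.2986 + (5.66)(0.332)² = 1.9225 kg·m².
Thin ring: I_cm = (1/2)MR² = (1/2)(1.36)(0.128)² = 0.011141 kg·m²; centre at d = 0.81 m, so the parallel axis theorem gives I = 0.011141 + (1.36)(0.81)² = 0.90344 kg·m².
Solid disk: I_cm = (1/2)MR² = (1/2)(3.47)(0.205)² = 0.072913 kg·m²; axis through the centre, so I = 0.072913 kg·m².
Thin ring: I_cm = MR² = (3.45)(0.106)² = 0.038764 kg·m²; centre at d = 0.0679 m, so the parallel axis theorem gives I = 0.038764 + (3.45)(0.0679)² = 0.05467 kg·m².
Total I = 1.9225 + 0.90344 + 0.072913 + 0.05467 = 2.9535 kg·m².

2.95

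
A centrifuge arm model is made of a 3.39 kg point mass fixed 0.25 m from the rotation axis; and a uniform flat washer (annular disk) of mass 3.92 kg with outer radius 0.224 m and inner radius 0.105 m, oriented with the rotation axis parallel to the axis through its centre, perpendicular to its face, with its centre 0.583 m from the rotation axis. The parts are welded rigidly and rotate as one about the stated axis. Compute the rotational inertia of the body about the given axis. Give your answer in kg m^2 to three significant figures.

1.66

Point mass: I_cm = 0; centre at d = 0.25 m, so the parallel axis theorem gives I = 0 + (3.39)(0.25)² = 0.21188 kg m^2.
Annular disk: I_cm = (1/2)M(R²+r²) = (1/2)(3.92)[(0.224)² + (0.105)²] = 0.11995 kg m^2; centre at d = 0.583 m, so the parallel axis theorem gives I = 0.11995 + (3.92)(0.583)² = 1.4523 kg m^2.
Total I = 0.21188 + 1.4523 = 1.6642 kg m^2.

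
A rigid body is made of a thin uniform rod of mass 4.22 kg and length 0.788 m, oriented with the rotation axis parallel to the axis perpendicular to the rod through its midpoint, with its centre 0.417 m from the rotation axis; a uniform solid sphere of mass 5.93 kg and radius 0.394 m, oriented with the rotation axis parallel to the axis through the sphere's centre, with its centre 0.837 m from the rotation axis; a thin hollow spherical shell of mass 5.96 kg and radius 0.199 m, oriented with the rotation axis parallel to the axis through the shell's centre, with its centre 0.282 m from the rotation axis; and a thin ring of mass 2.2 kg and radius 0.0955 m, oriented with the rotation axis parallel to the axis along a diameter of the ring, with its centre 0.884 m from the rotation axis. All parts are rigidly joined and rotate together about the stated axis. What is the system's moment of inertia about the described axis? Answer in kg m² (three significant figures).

7.84

Thin rod: I_cm = (1/12)ML² = (1/12)(4.22)(0.788)² = 0.21837 kg m²; centre at d = 0.417 m, so the parallel axis theorem gives I = 0.21837 + (4.22)(0.417)² = 0.95218 kg m².
Solid sphere: I_cm = (2/5)MR² = (2/5)(5.93)(0.394)² = 0.36822 kg m²; centre at d = 0.837 m, so the parallel axis theorem gives I = 0.36822 + (5.93)(0.837)² = 4.5226 kg m².
Spherical shell: I_cm = (2/3)MR² = (2/3)(5.96)(0.199)² = 0.15735 kg m²; centre at d = 0.282 m, so the parallel axis theorem gives I = 0.15735 + (5.96)(0.282)² = 0.63131 kg m².
Thin ring: I_cm = (1/2)MR² = (1/2)(2.2)(0.0955)² = 0.010032 kg m²; centre at d = 0.884 m, so the parallel axis theorem gives I = 0.010032 + (2.2)(0.884)² = 1.7292 kg m².
Total I = 0.95218 + 4.5226 + 0.63131 + 1.7292 = 7.8353 kg m².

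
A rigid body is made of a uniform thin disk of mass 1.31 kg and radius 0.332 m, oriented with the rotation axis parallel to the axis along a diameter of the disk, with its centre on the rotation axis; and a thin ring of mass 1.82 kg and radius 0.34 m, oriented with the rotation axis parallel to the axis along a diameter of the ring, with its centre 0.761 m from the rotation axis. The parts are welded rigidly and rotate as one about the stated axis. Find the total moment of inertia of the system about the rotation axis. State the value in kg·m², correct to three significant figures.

Thin disk: I_cm = (1/4)MR² = (1/4)(1.31)(0.332)² = 0.036098 kg·m²; axis through the centre, so I = 0.036098 kg·m².
Thin ring: I_cm = (1/2)MR² = (1/2)(1.82)(0.34)² = 0.1052 kg·m²; centre at d = 0.761 m, so the parallel axis theorem gives I = 0.1052 + (1.82)(0.761)² = 1.1592 kg·m².
Total I = 0.036098 + 1.1592 = 1.1953 kg·m².

1.20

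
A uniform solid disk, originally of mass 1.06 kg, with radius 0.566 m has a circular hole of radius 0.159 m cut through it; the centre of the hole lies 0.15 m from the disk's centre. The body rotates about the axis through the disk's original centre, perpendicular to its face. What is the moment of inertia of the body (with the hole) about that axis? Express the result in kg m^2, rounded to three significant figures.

0.167

Unpierced body about its centre: I₀ = (1/2)MR² = (1/2)(1.06)(0.566)² = 0.16979 kg m^2.
The removed disk has mass m = M·(r/R)² = (1.06)(0.159/0.566)² = 0.08365 kg (same uniform areal density).
Its moment of inertia about the rotation axis (parallel-axis theorem): I_hole = (1/2)mr² + md² = (1/2)(0.08365)(0.159)² + (0.08365)(0.15)² = 0.0029395 kg m^2.
Treating the hole as negative mass, I = I₀ − I_hole = 0.16979 − 0.0029395 = 0.16685 kg m^2.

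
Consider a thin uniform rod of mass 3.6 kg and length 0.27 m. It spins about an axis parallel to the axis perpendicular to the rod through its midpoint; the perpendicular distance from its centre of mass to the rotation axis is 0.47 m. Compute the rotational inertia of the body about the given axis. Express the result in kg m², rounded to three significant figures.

0.817

I_cm = (1/12)ML² = (1/12)(3.6)(0.27)² = 0.02187 kg m²; centre at d = 0.47 m, so the parallel axis theorem gives I = 0.02187 + (3.6)(0.47)² = 0.81711 kg m².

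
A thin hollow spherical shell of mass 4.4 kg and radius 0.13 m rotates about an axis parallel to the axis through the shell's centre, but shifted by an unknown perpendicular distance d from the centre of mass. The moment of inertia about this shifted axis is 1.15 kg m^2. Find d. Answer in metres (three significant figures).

0.500

About the centre-of-mass axis, I_cm = (2/3)MR² = (2/3)(4.4)(0.13)² = 0.049573 kg m^2.
Parallel axis theorem: I = I_cm + Md², so Md² = 1.15 − 0.049573 = 1.1004 kg m^2.
d = √(1.1004 / 4.4) = 0.5001 m.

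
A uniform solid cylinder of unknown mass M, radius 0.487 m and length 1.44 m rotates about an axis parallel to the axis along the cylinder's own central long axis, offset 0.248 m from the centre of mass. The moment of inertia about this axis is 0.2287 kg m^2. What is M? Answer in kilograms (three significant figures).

I = I_cm + Md² = (1/2)MR² + Md² = M·[0.5·(0.487)² + (0.248)²] = M·0.18009.
So M = 0.2287 / 0.18009 = 1.2699 kg.

1.27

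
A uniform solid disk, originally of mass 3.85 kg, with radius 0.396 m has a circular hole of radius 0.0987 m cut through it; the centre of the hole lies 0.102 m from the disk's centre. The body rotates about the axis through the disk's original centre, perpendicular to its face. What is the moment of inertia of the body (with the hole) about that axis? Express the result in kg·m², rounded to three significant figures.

0.298

Unpierced body about its centre: I₀ = (1/2)MR² = (1/2)(3.85)(0.396)² = 0.30187 kg·m².
The removed disk has mass m = M·(r/R)² = (3.85)(0.0987/0.396)² = 0.23917 kg (same uniform areal density).
Its moment of inertia about the rotation axis (parallel-axis theorem): I_hole = (1/2)mr² + md² = (1/2)(0.23917)(0.0987)² + (0.23917)(0.102)² = 0.0036533 kg·m².
Treating the hole as negative mass, I = I₀ − I_hole = 0.30187 − 0.0036533 = 0.29822 kg·m².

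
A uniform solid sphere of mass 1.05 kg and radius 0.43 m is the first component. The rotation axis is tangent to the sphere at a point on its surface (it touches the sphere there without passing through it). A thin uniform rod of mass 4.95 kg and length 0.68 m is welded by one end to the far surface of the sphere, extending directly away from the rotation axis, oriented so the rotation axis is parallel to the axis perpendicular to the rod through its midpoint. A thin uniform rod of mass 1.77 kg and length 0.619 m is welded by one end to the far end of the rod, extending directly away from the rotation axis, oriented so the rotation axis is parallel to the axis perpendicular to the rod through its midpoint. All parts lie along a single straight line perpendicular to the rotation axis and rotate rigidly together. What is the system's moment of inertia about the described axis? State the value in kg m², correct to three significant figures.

Solid sphere: I_cm = (2/5)MR² = (2/5)(1.05)(0.43)² = 0.077658 kg m²; centre at d = 0.43 m, so I = I_cm + Md² gives I = 0.077658 + (1.05)(0.43)² = 0.2718 kg m².
Thin rod: I_cm = (1/12)ML² = (1/12)(4.95)(0.68)² = 0.19074 kg m²; centre at d = 0.43 + 0.43 + 0.34 = 1.2 m, so I = I_cm + Md² gives I = 0.19074 + (4.95)(1.2)² = 7.3187 kg m².
Thin rod: I_cm = (1/12)ML² = (1/12)(1.77)(0.619)² = 0.056516 kg m²; centre at d = 0.43 + 0.43 + 0.34 + 0.34 + 0.3095 = 1.8495 m, so I = I_cm + Md² gives I = 0.056516 + (1.77)(1.8495)² = 6.1111 kg m².
Total I = 0.2718 + 7.3187 + 6.1111 = 13.702 kg m².

13.7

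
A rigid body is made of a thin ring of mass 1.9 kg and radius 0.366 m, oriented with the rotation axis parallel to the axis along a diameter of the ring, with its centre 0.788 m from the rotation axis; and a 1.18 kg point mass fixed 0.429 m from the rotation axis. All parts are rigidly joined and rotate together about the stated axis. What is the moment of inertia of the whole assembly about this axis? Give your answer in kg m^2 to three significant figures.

Thin ring: I_cm = (1/2)MR² = (1/2)(1.9)(0.366)² = 0.12726 kg m^2; centre at d = 0.788 m, so I = I_cm + Md² gives I = 0.12726 + (1.9)(0.788)² = 1.3071 kg m^2.
Point mass: I_cm = 0; centre at d = 0.429 m, so I = I_cm + Md² gives I = 0 + (1.18)(0.429)² = 0.21717 kg m^2.
Total I = 1.3071 + 0.21717 = 1.5242 kg m^2.

1.52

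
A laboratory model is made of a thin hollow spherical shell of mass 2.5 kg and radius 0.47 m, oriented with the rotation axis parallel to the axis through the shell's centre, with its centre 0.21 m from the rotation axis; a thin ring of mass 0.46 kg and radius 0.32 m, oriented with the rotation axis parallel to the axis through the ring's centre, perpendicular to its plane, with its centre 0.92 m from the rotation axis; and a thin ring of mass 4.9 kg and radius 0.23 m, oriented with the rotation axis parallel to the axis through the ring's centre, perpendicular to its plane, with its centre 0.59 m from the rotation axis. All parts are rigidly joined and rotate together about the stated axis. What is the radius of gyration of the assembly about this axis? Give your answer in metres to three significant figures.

0.605

Spherical shell: I_cm = (2/3)MR² = (2/3)(2.5)(0.47)² = 0.36817 kg·m²; centre at d = 0.21 m, so I = I_cm + Md² gives I = 0.36817 + (2.5)(0.21)² = 0.47842 kg·m².
Thin ring: I_cm = MR² = (0.46)(0.32)² = 0.047104 kg·m²; centre at d = 0.92 m, so I = I_cm + Md² gives I = 0.047104 + (0.46)(0.92)² = 0.43645 kg·m².
Thin ring: I_cm = MR² = (4.9)(0.23)² = 0.25921 kg·m²; centre at d = 0.59 m, so I = I_cm + Md² gives I = 0.25921 + (4.9)(0.59)² = 1.9649 kg·m².
Total I = 2.8798 kg·m²; total mass M = 7.86 kg.
k = √(I/M) = √(2.8798/7.86) = 0.6053 m.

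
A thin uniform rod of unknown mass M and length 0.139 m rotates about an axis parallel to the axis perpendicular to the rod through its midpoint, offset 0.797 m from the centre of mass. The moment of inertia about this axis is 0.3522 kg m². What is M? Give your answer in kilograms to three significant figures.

0.553

I = I_cm + Md² = (1/12)ML² + Md² = M·[0.0833333·(0.139)² + (0.797)²] = M·0.63682.
So M = 0.3522 / 0.63682 = 0.55306 kg.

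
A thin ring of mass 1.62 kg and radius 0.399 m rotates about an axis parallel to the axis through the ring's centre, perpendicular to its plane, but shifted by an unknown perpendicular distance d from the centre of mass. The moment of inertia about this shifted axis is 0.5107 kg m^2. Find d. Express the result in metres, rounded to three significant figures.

0.395

About the centre-of-mass axis, I_cm = MR² = (1.62)(0.399)² = 0.25791 kg m^2.
Parallel axis theorem: I = I_cm + Md², so Md² = 0.5107 − 0.25791 = 0.25279 kg m^2.
d = √(0.25279 / 1.62) = 0.39503 m.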